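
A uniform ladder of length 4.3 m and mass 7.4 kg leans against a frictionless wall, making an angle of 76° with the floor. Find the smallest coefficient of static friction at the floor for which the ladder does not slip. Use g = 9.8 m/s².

Taking torques about the foot of the ladder:
Ladder weight 7.4×9.8 = 72.52 N acts at 2.15 m along the ladder; its horizontal arm is 2.15·cos76° = 0.5201 m → τ = 37.72 N·m clockwise.
Wall normal N acts horizontally at the top; its moment arm is the height L sinθ = 4.3·sin76° = 4.172 m, counterclockwise.
Balancing moments: N × 4.172 = 37.72, giving N = 9.041 N.
ΣFx = 0 ⇒ f = N_wall = 9.041 N. ΣFy = 0 ⇒ N_floor = 72.52 N.
μ_min = f / N_floor = 9.041 / 72.52 = 0.125.

μ_min ≈ 0.125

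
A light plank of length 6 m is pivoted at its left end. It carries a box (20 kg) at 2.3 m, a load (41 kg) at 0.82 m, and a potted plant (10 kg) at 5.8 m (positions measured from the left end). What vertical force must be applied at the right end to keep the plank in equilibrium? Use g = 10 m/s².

F ≈ 229 N

Sum moments about the left end (the unknown pivot reaction has zero arm there).
Box: 20 × 10 = 200 N down at 2.3 m → arm 2.3 m, τ = 200 × 2.3 = 460 N·m clockwise.
Load: 41 × 10 = 410 N down at 0.82 m → arm 0.82 m, τ = 410 × 0.82 = 336.2 N·m clockwise.
Potted plant: 10 × 10 = 100 N down at 5.8 m → arm 5.8 m, τ = 100 × 5.8 = 580 N·m clockwise.
Net moment of the loads = 1376 N·m clockwise.
The upward force F acts at the right end, arm 6 m, giving F × 6 counterclockwise.
Balancing moments: F × 6 = 1376, giving F = 1376 / 6 = 229 N.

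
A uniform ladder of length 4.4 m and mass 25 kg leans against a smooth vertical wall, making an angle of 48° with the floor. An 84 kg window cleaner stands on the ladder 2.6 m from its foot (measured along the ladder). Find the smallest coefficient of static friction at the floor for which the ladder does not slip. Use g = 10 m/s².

μ_min ≈ 0.513

Choose the foot of the ladder as the axis so the floor normal and friction both act there and drop out.
Ladder weight 25×10 = 250 N acts at 2.2 m along the ladder; its horizontal arm is 2.2·cos48° = 1.472 m → τ = 368 N·m clockwise.
Window cleaner: 84×10 = 840 N at 2.6 m → arm 1.74 m → τ = 1462 N·m clockwise.
Wall normal N acts horizontally at the top; its moment arm is the height L sinθ = 4.4·sin48° = 3.27 m, counterclockwise.
For rotational equilibrium, N × 3.27 = 1830, so N = 559.6 N.
ΣFx = 0 ⇒ f = N_wall = 559.6 N. ΣFy = 0 ⇒ N_floor = 1090 N.
μ_min = f / N_floor = 559.6 / 1090 = 0.513.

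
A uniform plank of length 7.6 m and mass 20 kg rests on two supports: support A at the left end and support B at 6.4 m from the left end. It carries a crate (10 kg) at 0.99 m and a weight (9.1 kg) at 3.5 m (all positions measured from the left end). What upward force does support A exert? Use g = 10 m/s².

R_A ≈ 207 N

Choose support B as the axis so its reaction then has zero moment arm.
Beam weight: 20 × 10 = 200 N down at 3.8 m → arm 2.6 m, τ = 200 × 2.6 = 520 N·m counterclockwise.
Crate: 10 × 10 = 100 N down at 0.99 m → arm 5.41 m, τ = 100 × 5.41 = 541 N·m counterclockwise.
Weight: 9.1 × 10 = 91 N down at 3.5 m → arm 2.9 m, τ = 91 × 2.9 = 263.9 N·m counterclockwise.
Net load moment about support B = 1325 N·m counterclockwise.
Reaction R at support A is upward at 0 m, arm 6.4 m → moment R × 6.4 clockwise.
Στ = 0 ⇒ R × 6.4 = 1325 ⇒ R = 207 N.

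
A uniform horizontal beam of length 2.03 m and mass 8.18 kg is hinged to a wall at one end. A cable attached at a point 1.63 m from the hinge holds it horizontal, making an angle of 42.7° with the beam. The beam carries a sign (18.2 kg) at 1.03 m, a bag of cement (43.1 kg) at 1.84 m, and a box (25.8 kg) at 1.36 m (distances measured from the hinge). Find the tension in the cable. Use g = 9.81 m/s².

T ≈ 1260 N

Sum moments about the hinge (the unknown hinge reaction has zero arm there).
Beam weight: 8.18 × 9.81 = 80.25 N down at 1.015 m → arm 1.015 m, τ = 80.25 × 1.015 = 81.45 N·m clockwise.
Sign: 18.2 × 9.81 = 178.5 N down at 1.03 m → arm 1.03 m, τ = 178.5 × 1.03 = 183.9 N·m clockwise.
Bag of cement: 43.1 × 9.81 = 422.8 N down at 1.84 m → arm 1.84 m, τ = 422.8 × 1.84 = 778 N·m clockwise.
Box: 25.8 × 9.81 = 253.1 N down at 1.36 m → arm 1.36 m, τ = 253.1 × 1.36 = 344.2 N·m clockwise.
Total clockwise load moment = 1388 N·m.
The cable tension T acts at 1.63 m; only its component perpendicular to the beam, T sinθ, produces torque. sin 42.7° = 0.6782.
For rotational equilibrium, T × 1.63 × 0.6782 = 1388, so T = 1388 / 1.105 = 1260 N.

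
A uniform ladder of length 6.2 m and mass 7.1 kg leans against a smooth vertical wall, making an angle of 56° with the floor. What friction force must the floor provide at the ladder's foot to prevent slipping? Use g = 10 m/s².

Choose the foot of the ladder as the axis so the floor normal and friction both act there and drop out.
Ladder weight 7.1×10 = 71 N acts at 3.1 m along the ladder; its horizontal arm is 3.1·cos56° = 1.733 m → τ = 123 N·m clockwise.
Wall normal N acts horizontally at the top; its moment arm is the height L sinθ = 6.2·sin56° = 5.14 m, counterclockwise.
Setting net torque to zero: N × 5.14 = 123 → N = 23.9 N.
ΣFx = 0: friction at the foot balances the wall's push, so f = N_wall = 23.9 N.

f ≈ 23.9 N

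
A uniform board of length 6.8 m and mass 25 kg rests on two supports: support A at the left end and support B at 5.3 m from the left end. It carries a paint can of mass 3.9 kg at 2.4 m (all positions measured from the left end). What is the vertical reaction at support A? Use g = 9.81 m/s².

Sum moments about support B (its reaction then has zero moment arm).
Beam weight: 25 × 9.81 = 245.2 N down at 3.4 m → arm 1.9 m, τ = 245.2 × 1.9 = 465.9 N·m counterclockwise.
Paint can: 3.9 × 9.81 = 38.26 N down at 2.4 m → arm 2.9 m, τ = 38.26 × 2.9 = 111 N·m counterclockwise.
Net load moment about support B = 576.9 N·m counterclockwise.
Reaction R at support A is upward at 0 m, arm 5.3 m → moment R × 5.3 clockwise.
Στ = 0 ⇒ R × 5.3 = 576.9 ⇒ R = 109 N.

R_A ≈ 109 N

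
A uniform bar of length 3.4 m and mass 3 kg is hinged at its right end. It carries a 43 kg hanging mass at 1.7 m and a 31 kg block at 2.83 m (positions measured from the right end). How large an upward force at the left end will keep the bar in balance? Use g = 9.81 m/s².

F ≈ 479 N

Taking torques about the right end:
Beam weight: 3 × 9.81 = 29.43 N down at 1.7 m → arm 1.7 m, τ = 29.43 × 1.7 = 50.03 N·m counterclockwise.
Hanging mass: 43 × 9.81 = 421.8 N down at 1.7 m → arm 1.7 m, τ = 421.8 × 1.7 = 717.1 N·m counterclockwise.
Block: 31 × 9.81 = 304.1 N down at 2.83 m → arm 2.83 m, τ = 304.1 × 2.83 = 860.6 N·m counterclockwise.
Net moment of the loads = 1628 N·m counterclockwise.
The upward force F acts at the left end, arm 3.4 m, giving F × 3.4 clockwise.
Balancing moments: F × 3.4 = 1628, giving F = 1628 / 3.4 = 479 N.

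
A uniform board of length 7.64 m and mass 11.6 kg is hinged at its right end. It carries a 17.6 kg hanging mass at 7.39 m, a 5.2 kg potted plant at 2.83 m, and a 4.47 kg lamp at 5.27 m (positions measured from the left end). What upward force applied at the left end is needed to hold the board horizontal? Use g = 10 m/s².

Taking torques about the right end:
Beam weight: 11.6 × 10 = 116 N down at 3.82 m → arm 3.82 m, τ = 116 × 3.82 = 443.1 N·m counterclockwise.
Hanging mass: 17.6 × 10 = 176 N down at 7.39 m → arm 0.25 m, τ = 176 × 0.25 = 44 N·m counterclockwise.
Potted plant: 5.2 × 10 = 52 N down at 2.83 m → arm 4.81 m, τ = 52 × 4.81 = 250.1 N·m counterclockwise.
Lamp: 4.47 × 10 = 44.7 N down at 5.27 m → arm 2.37 m, τ = 44.7 × 2.37 = 105.9 N·m counterclockwise.
Net moment of the loads = 843.1 N·m counterclockwise.
The upward force F acts at the left end, arm 7.64 m, giving F × 7.64 clockwise.
Setting net torque to zero: F × 7.64 = 843.1 → F = 843.1 / 7.64 = 110 N.

F ≈ 110 N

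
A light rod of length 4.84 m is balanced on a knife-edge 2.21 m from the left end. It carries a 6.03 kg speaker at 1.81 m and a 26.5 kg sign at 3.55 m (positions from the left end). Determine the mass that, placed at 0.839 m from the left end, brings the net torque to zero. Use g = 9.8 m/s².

Take moments about the knife-edge (at 2.21 m from the left end).
Speaker: 6.03 × 9.8 = 59.09 N down at 1.81 m → arm 0.4 m, τ = 59.09 × 0.4 = 23.64 N·m counterclockwise.
Sign: 26.5 × 9.8 = 259.7 N down at 3.55 m → arm 1.34 m, τ = 259.7 × 1.34 = 348 N·m clockwise.
Net moment of known loads = 324.4 N·m clockwise.
An unknown mass m at 0.839 m has arm 1.371 m; its moment is m·g·1.371 counterclockwise.
Balancing moments: m × 9.8 × 1.371 = 324.4, giving m = 324.4 / (9.8 × 1.371) = 24.1 kg.

m ≈ 24.1 kg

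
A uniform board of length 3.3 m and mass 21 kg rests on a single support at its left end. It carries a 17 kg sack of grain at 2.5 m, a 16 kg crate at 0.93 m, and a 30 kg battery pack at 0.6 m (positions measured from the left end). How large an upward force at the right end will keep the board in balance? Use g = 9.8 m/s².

Taking torques about the left end:
Beam weight: 21 × 9.8 = 205.8 N down at 1.65 m → arm 1.65 m, τ = 205.8 × 1.65 = 339.6 N·m clockwise.
Sack of grain: 17 × 9.8 = 166.6 N down at 2.5 m → arm 2.5 m, τ = 166.6 × 2.5 = 416.5 N·m clockwise.
Crate: 16 × 9.8 = 156.8 N down at 0.93 m → arm 0.93 m, τ = 156.8 × 0.93 = 145.8 N·m clockwise.
Battery pack: 30 × 9.8 = 294 N down at 0.6 m → arm 0.6 m, τ = 294 × 0.6 = 176.4 N·m clockwise.
Net moment of the loads = 1078 N·m clockwise.
The upward force F acts at the right end, arm 3.3 m, giving F × 3.3 counterclockwise.
Balancing moments: F × 3.3 = 1078, giving F = 1078 / 3.3 = 327 N.

F ≈ 327 N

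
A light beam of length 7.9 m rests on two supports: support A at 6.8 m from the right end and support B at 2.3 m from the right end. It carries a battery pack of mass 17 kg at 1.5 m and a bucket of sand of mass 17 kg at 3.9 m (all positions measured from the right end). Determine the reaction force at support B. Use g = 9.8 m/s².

R_B ≈ 304 N

Taking torques about support A:
Battery pack: 17 × 9.8 = 166.6 N down at 1.5 m → arm 5.3 m, τ = 166.6 × 5.3 = 883 N·m clockwise.
Bucket of sand: 17 × 9.8 = 166.6 N down at 3.9 m → arm 2.9 m, τ = 166.6 × 2.9 = 483.1 N·m clockwise.
Net load moment about support A = 1366 N·m clockwise.
Reaction R at support B is upward at 2.3 m, arm 4.5 m → moment R × 4.5 counterclockwise.
For rotational equilibrium, R × 4.5 = 1366, so R = 304 N.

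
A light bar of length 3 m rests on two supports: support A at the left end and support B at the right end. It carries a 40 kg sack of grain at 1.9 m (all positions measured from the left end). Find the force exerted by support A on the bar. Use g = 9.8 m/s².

Take moments about support B.
Sack of grain: 40 × 9.8 = 392 N down at 1.9 m → arm 1.1 m, τ = 392 × 1.1 = 431.2 N·m counterclockwise.
Net load moment about support B = 431.2 N·m counterclockwise.
Reaction R at support A is upward at 0 m, arm 3 m → moment R × 3 clockwise.
Setting net torque to zero: R × 3 = 431.2 → R = 144 N.

R_A ≈ 144 N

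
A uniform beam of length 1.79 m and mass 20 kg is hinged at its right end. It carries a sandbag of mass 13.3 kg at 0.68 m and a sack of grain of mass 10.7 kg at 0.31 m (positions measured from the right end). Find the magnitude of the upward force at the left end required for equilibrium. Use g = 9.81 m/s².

Sum moments about the right end (the unknown pivot reaction has zero arm there).
Beam weight: 20 × 9.81 = 196.2 N down at 0.895 m → arm 0.895 m, τ = 196.2 × 0.895 = 175.6 N·m counterclockwise.
Sandbag: 13.3 × 9.81 = 130.5 N down at 0.68 m → arm 0.68 m, τ = 130.5 × 0.68 = 88.74 N·m counterclockwise.
Sack of grain: 10.7 × 9.81 = 105 N down at 0.31 m → arm 0.31 m, τ = 105 × 0.31 = 32.55 N·m counterclockwise.
Net moment of the loads = 296.9 N·m counterclockwise.
The upward force F acts at the left end, arm 1.79 m, giving F × 1.79 clockwise.
For rotational equilibrium, F × 1.79 = 296.9, so F = 296.9 / 1.79 = 166 N.

F ≈ 166 N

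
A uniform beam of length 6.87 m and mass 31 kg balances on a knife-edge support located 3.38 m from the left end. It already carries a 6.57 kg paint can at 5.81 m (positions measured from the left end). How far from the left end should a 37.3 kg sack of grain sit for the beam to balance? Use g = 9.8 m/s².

x ≈ 2.91 m from the left end

Take moments about the knife-edge support (at 3.38 m from the left end).
Beam weight: 31 × 9.8 = 303.8 N down at 3.435 m → arm 0.055 m, τ = 303.8 × 0.055 = 16.71 N·m clockwise.
Paint can: 6.57 × 9.8 = 64.39 N down at 5.81 m → arm 2.43 m, τ = 64.39 × 2.43 = 156.5 N·m clockwise.
Net moment of existing loads = 173.2 N·m clockwise.
The sack of grain weighs 37.3 × 9.8 = 365.5 N and must supply an equal counterclockwise moment, so its lever arm about the knife-edge support is 173.2 / 365.5 = 0.474 m.
That puts it at 3.38 − 0.474 = 2.91 m from the left end.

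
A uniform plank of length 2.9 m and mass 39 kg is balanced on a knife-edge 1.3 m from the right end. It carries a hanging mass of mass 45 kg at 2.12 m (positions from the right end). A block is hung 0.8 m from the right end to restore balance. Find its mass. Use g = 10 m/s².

m ≈ 85.5 kg

Take moments about the knife-edge (at 1.3 m from the right end).
Beam weight: 39 × 10 = 390 N down at 1.45 m → arm 0.15 m, τ = 390 × 0.15 = 58.5 N·m counterclockwise.
Hanging mass: 45 × 10 = 450 N down at 2.12 m → arm 0.82 m, τ = 450 × 0.82 = 369 N·m counterclockwise.
Net moment of known loads = 427.5 N·m counterclockwise.
An unknown mass m at 0.8 m has arm 0.5 m; its moment is m·g·0.5 clockwise.
For rotational equilibrium, m × 10 × 0.5 = 427.5, so m = 427.5 / (10 × 0.5) = 85.5 kg.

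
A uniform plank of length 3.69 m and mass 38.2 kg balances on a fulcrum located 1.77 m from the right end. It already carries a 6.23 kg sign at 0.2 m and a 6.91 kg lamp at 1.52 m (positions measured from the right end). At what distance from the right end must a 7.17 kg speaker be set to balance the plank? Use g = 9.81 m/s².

Choose the fulcrum (at 1.77 m from the right end) as the axis so the support reaction has zero arm there.
Beam weight: 38.2 × 9.81 = 374.7 N down at 1.845 m → arm 0.075 m, τ = 374.7 × 0.075 = 28.1 N·m counterclockwise.
Sign: 6.23 × 9.81 = 61.12 N down at 0.2 m → arm 1.57 m, τ = 61.12 × 1.57 = 95.96 N·m clockwise.
Lamp: 6.91 × 9.81 = 67.79 N down at 1.52 m → arm 0.25 m, τ = 67.79 × 0.25 = 16.95 N·m clockwise.
Net moment of existing loads = 84.81 N·m clockwise.
The speaker weighs 7.17 × 9.81 = 70.34 N and must supply an equal counterclockwise moment, so its lever arm about the fulcrum is 84.81 / 70.34 = 1.21 m.
That puts it at 1.77 + 1.21 = 2.98 m from the right end.

x ≈ 2.98 m from the right end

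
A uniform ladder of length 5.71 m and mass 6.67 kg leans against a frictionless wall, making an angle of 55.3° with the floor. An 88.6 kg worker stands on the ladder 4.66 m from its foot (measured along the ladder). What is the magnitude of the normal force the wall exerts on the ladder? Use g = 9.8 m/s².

Taking torques about the foot of the ladder:
Ladder weight 6.67×9.8 = 65.37 N acts at 2.855 m along the ladder; its horizontal arm is 2.855·cos55.3° = 1.625 m → τ = 106.2 N·m clockwise.
Worker: 88.6×9.8 = 868.3 N at 4.66 m → arm 2.653 m → τ = 2304 N·m clockwise.
Wall normal N acts horizontally at the top; its moment arm is the height L sinθ = 5.71·sin55.3° = 4.694 m, counterclockwise.
Στ = 0 ⇒ N × 4.694 = 2410 ⇒ N = 513 N.

N_wall ≈ 513 N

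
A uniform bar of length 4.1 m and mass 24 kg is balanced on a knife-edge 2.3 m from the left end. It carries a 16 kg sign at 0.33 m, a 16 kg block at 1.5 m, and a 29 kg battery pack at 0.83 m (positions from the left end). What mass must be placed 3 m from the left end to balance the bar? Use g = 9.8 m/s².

m ≈ 133 kg

About the knife-edge (at 2.3 m from the left end):
Beam weight: 24 × 9.8 = 235.2 N down at 2.05 m → arm 0.25 m, τ = 235.2 × 0.25 = 58.8 N·m counterclockwise.
Sign: 16 × 9.8 = 156.8 N down at 0.33 m → arm 1.97 m, τ = 156.8 × 1.97 = 308.9 N·m counterclockwise.
Block: 16 × 9.8 = 156.8 N down at 1.5 m → arm 0.8 m, τ = 156.8 × 0.8 = 125.4 N·m counterclockwise.
Battery pack: 29 × 9.8 = 284.2 N down at 0.83 m → arm 1.47 m, τ = 284.2 × 1.47 = 417.8 N·m counterclockwise.
Net moment of known loads = 910.9 N·m counterclockwise.
An unknown mass m at 3 m has arm 0.7 m; its moment is m·g·0.7 clockwise.
For rotational equilibrium, m × 9.8 × 0.7 = 910.9, so m = 910.9 / (9.8 × 0.7) = 133 kg.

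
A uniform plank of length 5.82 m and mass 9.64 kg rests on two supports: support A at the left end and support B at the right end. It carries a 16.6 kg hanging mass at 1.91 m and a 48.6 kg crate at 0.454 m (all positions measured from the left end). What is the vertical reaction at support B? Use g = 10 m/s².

R_B ≈ 141 N

Choose support A as the axis so its reaction then has zero moment arm.
Beam weight: 9.64 × 10 = 96.4 N down at 2.91 m → arm 2.91 m, τ = 96.4 × 2.91 = 280.5 N·m clockwise.
Hanging mass: 16.6 × 10 = 166 N down at 1.91 m → arm 1.91 m, τ = 166 × 1.91 = 317.1 N·m clockwise.
Crate: 48.6 × 10 = 486 N down at 0.454 m → arm 0.454 m, τ = 486 × 0.454 = 220.6 N·m clockwise.
Net load moment about support A = 818.2 N·m clockwise.
Reaction R at support B is upward at 5.82 m, arm 5.82 m → moment R × 5.82 counterclockwise.
Στ = 0 ⇒ R × 5.82 = 818.2 ⇒ R = 141 N.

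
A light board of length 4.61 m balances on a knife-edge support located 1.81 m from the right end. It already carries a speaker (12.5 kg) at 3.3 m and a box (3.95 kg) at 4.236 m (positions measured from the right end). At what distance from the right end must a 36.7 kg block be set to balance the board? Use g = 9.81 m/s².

x ≈ 1.04 m from the right end

About the knife-edge support (at 1.81 m from the right end):
Speaker: 12.5 × 9.81 = 122.6 N down at 3.3 m → arm 1.49 m, τ = 122.6 × 1.49 = 182.7 N·m counterclockwise.
Box: 3.95 × 9.81 = 38.75 N down at 4.236 m → arm 2.426 m, τ = 38.75 × 2.426 = 94.01 N·m counterclockwise.
Net moment of existing loads = 276.7 N·m counterclockwise.
The block weighs 36.7 × 9.81 = 360 N and must supply an equal clockwise moment, so its lever arm about the knife-edge support is 276.7 / 360 = 0.769 m.
That puts it at 1.81 − 0.769 = 1.04 m from the right end.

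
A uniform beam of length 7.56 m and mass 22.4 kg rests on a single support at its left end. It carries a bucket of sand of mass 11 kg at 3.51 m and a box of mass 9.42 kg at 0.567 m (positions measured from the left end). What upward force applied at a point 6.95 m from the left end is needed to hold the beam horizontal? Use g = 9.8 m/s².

F ≈ 181 N

Choose the left end as the axis so the unknown pivot reaction has zero arm there.
Beam weight: 22.4 × 9.8 = 219.5 N down at 3.78 m → arm 3.78 m, τ = 219.5 × 3.78 = 829.7 N·m clockwise.
Bucket of sand: 11 × 9.8 = 107.8 N down at 3.51 m → arm 3.51 m, τ = 107.8 × 3.51 = 378.4 N·m clockwise.
Box: 9.42 × 9.8 = 92.32 N down at 0.567 m → arm 0.567 m, τ = 92.32 × 0.567 = 52.35 N·m clockwise.
Net moment of the loads = 1260 N·m clockwise.
The upward force F acts at a point 6.95 m from the left end, arm 6.95 m, giving F × 6.95 counterclockwise.
Balancing moments: F × 6.95 = 1260, giving F = 1260 / 6.95 = 181 N.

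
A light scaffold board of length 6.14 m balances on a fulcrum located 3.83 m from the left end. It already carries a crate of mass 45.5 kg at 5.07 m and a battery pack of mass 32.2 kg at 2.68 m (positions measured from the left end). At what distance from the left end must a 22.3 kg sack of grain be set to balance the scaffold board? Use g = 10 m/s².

x ≈ 2.96 m from the left end

About the fulcrum (at 3.83 m from the left end):
Crate: 45.5 × 10 = 455 N down at 5.07 m → arm 1.24 m, τ = 455 × 1.24 = 564.2 N·m clockwise.
Battery pack: 32.2 × 10 = 322 N down at 2.68 m → arm 1.15 m, τ = 322 × 1.15 = 370.3 N·m counterclockwise.
Net moment of existing loads = 193.9 N·m clockwise.
The sack of grain weighs 22.3 × 10 = 223 N and must supply an equal counterclockwise moment, so its lever arm about the fulcrum is 193.9 / 223 = 0.87 m.
That puts it at 3.83 − 0.87 = 2.96 m from the left end.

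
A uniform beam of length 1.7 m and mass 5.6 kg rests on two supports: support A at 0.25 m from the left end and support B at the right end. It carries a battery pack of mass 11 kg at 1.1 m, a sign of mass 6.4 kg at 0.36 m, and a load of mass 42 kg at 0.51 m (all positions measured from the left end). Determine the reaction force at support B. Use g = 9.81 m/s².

Sum moments about support A (its reaction then has zero moment arm).
Beam weight: 5.6 × 9.81 = 54.94 N down at 0.85 m → arm 0.6 m, τ = 54.94 × 0.6 = 32.96 N·m clockwise.
Battery pack: 11 × 9.81 = 107.9 N down at 1.1 m → arm 0.85 m, τ = 107.9 × 0.85 = 91.72 N·m clockwise.
Sign: 6.4 × 9.81 = 62.78 N down at 0.36 m → arm 0.11 m, τ = 62.78 × 0.11 = 6.906 N·m clockwise.
Load: 42 × 9.81 = 412 N down at 0.51 m → arm 0.26 m, τ = 412 × 0.26 = 107.1 N·m clockwise.
Net load moment about support A = 238.7 N·m clockwise.
Reaction R at support B is upward at 1.7 m, arm 1.45 m → moment R × 1.45 counterclockwise.
Στ = 0 ⇒ R × 1.45 = 238.7 ⇒ R = 165 N.

R_B ≈ 165 N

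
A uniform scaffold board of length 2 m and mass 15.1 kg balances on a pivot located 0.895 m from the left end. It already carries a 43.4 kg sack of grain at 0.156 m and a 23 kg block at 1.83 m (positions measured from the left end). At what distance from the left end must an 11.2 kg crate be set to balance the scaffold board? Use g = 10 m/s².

x ≈ 1.7 m from the left end

Take moments about the pivot (at 0.895 m from the left end).
Beam weight: 15.1 × 10 = 151 N down at 1 m → arm 0.105 m, τ = 151 × 0.105 = 15.85 N·m clockwise.
Sack of grain: 43.4 × 10 = 434 N down at 0.156 m → arm 0.739 m, τ = 434 × 0.739 = 320.7 N·m counterclockwise.
Block: 23 × 10 = 230 N down at 1.83 m → arm 0.935 m, τ = 230 × 0.935 = 215.1 N·m clockwise.
Net moment of existing loads = 89.75 N·m counterclockwise.
The crate weighs 11.2 × 10 = 112 N and must supply an equal clockwise moment, so its lever arm about the pivot is 89.75 / 112 = 0.801 m.
That puts it at 0.895 + 0.801 = 1.7 m from the left end.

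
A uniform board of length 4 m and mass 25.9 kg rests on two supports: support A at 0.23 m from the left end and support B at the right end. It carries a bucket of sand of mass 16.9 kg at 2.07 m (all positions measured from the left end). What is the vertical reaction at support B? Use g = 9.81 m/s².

R_B ≈ 200 N

Sum moments about support A (its reaction then has zero moment arm).
Beam weight: 25.9 × 9.81 = 254.1 N down at 2 m → arm 1.77 m, τ = 254.1 × 1.77 = 449.8 N·m clockwise.
Bucket of sand: 16.9 × 9.81 = 165.8 N down at 2.07 m → arm 1.84 m, τ = 165.8 × 1.84 = 305.1 N·m clockwise.
Net load moment about support A = 754.9 N·m clockwise.
Reaction R at support B is upward at 4 m, arm 3.77 m → moment R × 3.77 counterclockwise.
For rotational equilibrium, R × 3.77 = 754.9, so R = 200 N.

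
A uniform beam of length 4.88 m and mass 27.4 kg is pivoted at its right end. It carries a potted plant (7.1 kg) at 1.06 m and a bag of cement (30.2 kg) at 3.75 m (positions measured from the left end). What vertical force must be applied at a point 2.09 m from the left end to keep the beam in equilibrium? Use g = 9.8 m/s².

Choose the right end as the axis so the unknown pivot reaction has zero arm there.
Beam weight: 27.4 × 9.8 = 268.5 N down at 2.44 m → arm 2.44 m, τ = 268.5 × 2.44 = 655.1 N·m counterclockwise.
Potted plant: 7.1 × 9.8 = 69.58 N down at 1.06 m → arm 3.82 m, τ = 69.58 × 3.82 = 265.8 N·m counterclockwise.
Bag of cement: 30.2 × 9.8 = 296 N down at 3.75 m → arm 1.13 m, τ = 296 × 1.13 = 334.5 N·m counterclockwise.
Net moment of the loads = 1255 N·m counterclockwise.
The upward force F acts at a point 2.09 m from the left end, arm 2.79 m, giving F × 2.79 clockwise.
For rotational equilibrium, F × 2.79 = 1255, so F = 1255 / 2.79 = 450 N.

F ≈ 450 N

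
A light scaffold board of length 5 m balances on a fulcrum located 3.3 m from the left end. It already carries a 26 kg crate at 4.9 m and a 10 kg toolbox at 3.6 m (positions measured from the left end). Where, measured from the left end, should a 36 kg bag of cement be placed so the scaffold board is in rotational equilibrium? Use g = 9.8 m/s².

x ≈ 2.06 m from the left end

Taking torques about the fulcrum (at 3.3 m from the left end):
Crate: 26 × 9.8 = 254.8 N down at 4.9 m → arm 1.6 m, τ = 254.8 × 1.6 = 407.7 N·m clockwise.
Toolbox: 10 × 9.8 = 98 N down at 3.6 m → arm 0.3 m, τ = 98 × 0.3 = 29.4 N·m clockwise.
Net moment of existing loads = 437.1 N·m clockwise.
The bag of cement weighs 36 × 9.8 = 352.8 N and must supply an equal counterclockwise moment, so its lever arm about the fulcrum is 437.1 / 352.8 = 1.24 m.
That puts it at 3.3 − 1.24 = 2.06 m from the left end.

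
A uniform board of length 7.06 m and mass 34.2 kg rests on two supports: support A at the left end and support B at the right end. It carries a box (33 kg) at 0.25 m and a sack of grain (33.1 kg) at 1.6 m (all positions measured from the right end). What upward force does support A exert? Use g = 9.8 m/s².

R_A ≈ 253 N

Taking torques about support B:
Beam weight: 34.2 × 9.8 = 335.2 N down at 3.53 m → arm 3.53 m, τ = 335.2 × 3.53 = 1183 N·m counterclockwise.
Box: 33 × 9.8 = 323.4 N down at 0.25 m → arm 0.25 m, τ = 323.4 × 0.25 = 80.85 N·m counterclockwise.
Sack of grain: 33.1 × 9.8 = 324.4 N down at 1.6 m → arm 1.6 m, τ = 324.4 × 1.6 = 519 N·m counterclockwise.
Net load moment about support B = 1783 N·m counterclockwise.
Reaction R at support A is upward at 7.06 m, arm 7.06 m → moment R × 7.06 clockwise.
Balancing moments: R × 7.06 = 1783, giving R = 253 N.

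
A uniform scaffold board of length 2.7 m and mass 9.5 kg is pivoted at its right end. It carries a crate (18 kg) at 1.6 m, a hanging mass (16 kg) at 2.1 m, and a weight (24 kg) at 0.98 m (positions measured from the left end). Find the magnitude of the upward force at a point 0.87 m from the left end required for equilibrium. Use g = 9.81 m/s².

F ≈ 448 N

Taking torques about the right end:
Beam weight: 9.5 × 9.81 = 93.2 N down at 1.35 m → arm 1.35 m, τ = 93.2 × 1.35 = 125.8 N·m counterclockwise.
Crate: 18 × 9.81 = 176.6 N down at 1.6 m → arm 1.1 m, τ = 176.6 × 1.1 = 194.3 N·m counterclockwise.
Hanging mass: 16 × 9.81 = 157 N down at 2.1 m → arm 0.6 m, τ = 157 × 0.6 = 94.2 N·m counterclockwise.
Weight: 24 × 9.81 = 235.4 N down at 0.98 m → arm 1.72 m, τ = 235.4 × 1.72 = 404.9 N·m counterclockwise.
Net moment of the loads = 819.2 N·m counterclockwise.
The upward force F acts at a point 0.87 m from the left end, arm 1.83 m, giving F × 1.83 clockwise.
For rotational equilibrium, F × 1.83 = 819.2, so F = 819.2 / 1.83 = 448 N.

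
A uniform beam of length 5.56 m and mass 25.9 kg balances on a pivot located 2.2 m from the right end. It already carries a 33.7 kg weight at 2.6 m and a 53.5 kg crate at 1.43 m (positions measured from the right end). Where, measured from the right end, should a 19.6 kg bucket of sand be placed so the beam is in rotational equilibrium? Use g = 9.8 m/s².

x ≈ 2.85 m from the right end

Sum moments about the pivot (at 2.2 m from the right end) (the support reaction has zero arm there).
Beam weight: 25.9 × 9.8 = 253.8 N down at 2.78 m → arm 0.58 m, τ = 253.8 × 0.58 = 147.2 N·m counterclockwise.
Weight: 33.7 × 9.8 = 330.3 N down at 2.6 m → arm 0.4 m, τ = 330.3 × 0.4 = 132.1 N·m counterclockwise.
Crate: 53.5 × 9.8 = 524.3 N down at 1.43 m → arm 0.77 m, τ = 524.3 × 0.77 = 403.7 N·m clockwise.
Net moment of existing loads = 124.4 N·m clockwise.
The bucket of sand weighs 19.6 × 9.8 = 192.1 N and must supply an equal counterclockwise moment, so its lever arm about the pivot is 124.4 / 192.1 = 0.648 m.
That puts it at 2.2 + 0.648 = 2.85 m from the right end.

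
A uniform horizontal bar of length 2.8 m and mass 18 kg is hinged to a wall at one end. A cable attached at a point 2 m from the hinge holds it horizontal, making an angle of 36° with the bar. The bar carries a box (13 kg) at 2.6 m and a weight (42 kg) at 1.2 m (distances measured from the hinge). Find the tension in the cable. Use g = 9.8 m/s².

Sum moments about the hinge (the unknown hinge reaction has zero arm there).
Beam weight: 18 × 9.8 = 176.4 N down at 1.4 m → arm 1.4 m, τ = 176.4 × 1.4 = 247 N·m clockwise.
Box: 13 × 9.8 = 127.4 N down at 2.6 m → arm 2.6 m, τ = 127.4 × 2.6 = 331.2 N·m clockwise.
Weight: 42 × 9.8 = 411.6 N down at 1.2 m → arm 1.2 m, τ = 411.6 × 1.2 = 493.9 N·m clockwise.
Total clockwise load moment = 1072 N·m.
The cable tension T acts at 2 m; only its component perpendicular to the bar, T sinθ, produces torque. sin 36° = 0.5878.
Balancing moments: T × 2 × 0.5878 = 1072, giving T = 1072 / 1.176 = 912 N.

T ≈ 912 N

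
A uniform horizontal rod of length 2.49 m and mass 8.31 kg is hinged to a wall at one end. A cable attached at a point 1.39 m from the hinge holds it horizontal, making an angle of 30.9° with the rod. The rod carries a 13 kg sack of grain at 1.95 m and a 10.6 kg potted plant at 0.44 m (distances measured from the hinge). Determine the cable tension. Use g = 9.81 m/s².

Choose the hinge as the axis so the unknown hinge reaction has zero arm there.
Beam weight: 8.31 × 9.81 = 81.52 N down at 1.245 m → arm 1.245 m, τ = 81.52 × 1.245 = 101.5 N·m clockwise.
Sack of grain: 13 × 9.81 = 127.5 N down at 1.95 m → arm 1.95 m, τ = 127.5 × 1.95 = 248.6 N·m clockwise.
Potted plant: 10.6 × 9.81 = 104 N down at 0.44 m → arm 0.44 m, τ = 104 × 0.44 = 45.76 N·m clockwise.
Total clockwise load moment = 395.9 N·m.
The cable tension T acts at 1.39 m; only its component perpendicular to the rod, T sinθ, produces torque. sin 30.9° = 0.5135.
For rotational equilibrium, T × 1.39 × 0.5135 = 395.9, so T = 395.9 / 0.7138 = 555 N.

T ≈ 555 N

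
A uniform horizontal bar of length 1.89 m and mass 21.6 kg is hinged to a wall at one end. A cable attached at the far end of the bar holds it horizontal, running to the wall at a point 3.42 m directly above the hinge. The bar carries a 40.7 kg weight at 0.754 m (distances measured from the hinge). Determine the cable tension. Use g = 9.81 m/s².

T ≈ 303 N

Choose the hinge as the axis so the unknown hinge reaction has zero arm there.
Beam weight: 21.6 × 9.81 = 211.9 N down at 0.945 m → arm 0.945 m, τ = 211.9 × 0.945 = 200.2 N·m clockwise.
Weight: 40.7 × 9.81 = 399.3 N down at 0.754 m → arm 0.754 m, τ = 399.3 × 0.754 = 301.1 N·m clockwise.
Total clockwise load moment = 501.3 N·m.
The cable tension T acts at 1.89 m; only its component perpendicular to the bar, T sinθ, produces torque. sinθ = h/√(h²+d²) = 3.42/√(3.42²+1.89²) = 0.8752.
For rotational equilibrium, T × 1.89 × 0.8752 = 501.3, so T = 501.3 / 1.654 = 303 N.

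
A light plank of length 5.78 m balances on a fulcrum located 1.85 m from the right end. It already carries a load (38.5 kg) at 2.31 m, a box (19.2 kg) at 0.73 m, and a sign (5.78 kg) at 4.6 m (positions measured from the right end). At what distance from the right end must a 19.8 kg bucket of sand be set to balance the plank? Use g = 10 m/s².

x ≈ 1.24 m from the right end

Take moments about the fulcrum (at 1.85 m from the right end).
Load: 38.5 × 10 = 385 N down at 2.31 m → arm 0.46 m, τ = 385 × 0.46 = 177.1 N·m counterclockwise.
Box: 19.2 × 10 = 192 N down at 0.73 m → arm 1.12 m, τ = 192 × 1.12 = 215 N·m clockwise.
Sign: 5.78 × 10 = 57.8 N down at 4.6 m → arm 2.75 m, τ = 57.8 × 2.75 = 158.9 N·m counterclockwise.
Net moment of existing loads = 121 N·m counterclockwise.
The bucket of sand weighs 19.8 × 10 = 198 N and must supply an equal clockwise moment, so its lever arm about the fulcrum is 121 / 198 = 0.611 m.
That puts it at 1.85 − 0.611 = 1.24 m from the right end.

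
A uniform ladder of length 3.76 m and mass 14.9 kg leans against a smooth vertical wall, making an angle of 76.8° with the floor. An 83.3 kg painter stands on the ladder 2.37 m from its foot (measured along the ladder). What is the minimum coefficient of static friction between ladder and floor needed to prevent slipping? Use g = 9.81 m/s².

μ_min ≈ 0.143

Choose the foot of the ladder as the axis so the floor normal and friction both act there and drop out.
Ladder weight 14.9×9.81 = 146.2 N acts at 1.88 m along the ladder; its horizontal arm is 1.88·cos76.8° = 0.4293 m → τ = 62.76 N·m clockwise.
Painter: 83.3×9.81 = 817.2 N at 2.37 m → arm 0.5412 m → τ = 442.3 N·m clockwise.
Wall normal N acts horizontally at the top; its moment arm is the height L sinθ = 3.76·sin76.8° = 3.661 m, counterclockwise.
Στ = 0 ⇒ N × 3.661 = 505.1 ⇒ N = 138 N.
ΣFx = 0 ⇒ f = N_wall = 138 N. ΣFy = 0 ⇒ N_floor = 963.4 N.
μ_min = f / N_floor = 138 / 963.4 = 0.143.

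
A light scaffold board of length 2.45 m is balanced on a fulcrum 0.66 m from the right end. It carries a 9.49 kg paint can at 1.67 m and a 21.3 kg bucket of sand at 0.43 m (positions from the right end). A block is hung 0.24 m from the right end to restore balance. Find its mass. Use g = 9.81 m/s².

Take moments about the fulcrum (at 0.66 m from the right end).
Paint can: 9.49 × 9.81 = 93.1 N down at 1.67 m → arm 1.01 m, τ = 93.1 × 1.01 = 94.03 N·m counterclockwise.
Bucket of sand: 21.3 × 9.81 = 209 N down at 0.43 m → arm 0.23 m, τ = 209 × 0.23 = 48.07 N·m clockwise.
Net moment of known loads = 45.96 N·m counterclockwise.
An unknown mass m at 0.24 m has arm 0.42 m; its moment is m·g·0.42 clockwise.
Setting net torque to zero: m × 9.81 × 0.42 = 45.96 → m = 45.96 / (9.81 × 0.42) = 11.2 kg.

m ≈ 11.2 kg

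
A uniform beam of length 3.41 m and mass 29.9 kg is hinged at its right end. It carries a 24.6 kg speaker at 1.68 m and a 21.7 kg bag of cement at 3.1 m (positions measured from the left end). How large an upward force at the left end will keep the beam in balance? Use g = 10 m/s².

Sum moments about the right end (the unknown pivot reaction has zero arm there).
Beam weight: 29.9 × 10 = 299 N down at 1.705 m → arm 1.705 m, τ = 299 × 1.705 = 509.8 N·m counterclockwise.
Speaker: 24.6 × 10 = 246 N down at 1.68 m → arm 1.73 m, τ = 246 × 1.73 = 425.6 N·m counterclockwise.
Bag of cement: 21.7 × 10 = 217 N down at 3.1 m → arm 0.31 m, τ = 217 × 0.31 = 67.27 N·m counterclockwise.
Net moment of the loads = 1003 N·m counterclockwise.
The upward force F acts at the left end, arm 3.41 m, giving F × 3.41 clockwise.
Balancing moments: F × 3.41 = 1003, giving F = 1003 / 3.41 = 294 N.

F ≈ 294 N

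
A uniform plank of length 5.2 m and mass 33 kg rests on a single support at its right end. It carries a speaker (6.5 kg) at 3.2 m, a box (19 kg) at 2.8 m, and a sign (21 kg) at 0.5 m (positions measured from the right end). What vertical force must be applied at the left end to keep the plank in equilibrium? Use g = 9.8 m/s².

F ≈ 321 N

Choose the right end as the axis so the unknown pivot reaction has zero arm there.
Beam weight: 33 × 9.8 = 323.4 N down at 2.6 m → arm 2.6 m, τ = 323.4 × 2.6 = 840.8 N·m counterclockwise.
Speaker: 6.5 × 9.8 = 63.7 N down at 3.2 m → arm 3.2 m, τ = 63.7 × 3.2 = 203.8 N·m counterclockwise.
Box: 19 × 9.8 = 186.2 N down at 2.8 m → arm 2.8 m, τ = 186.2 × 2.8 = 521.4 N·m counterclockwise.
Sign: 21 × 9.8 = 205.8 N down at 0.5 m → arm 0.5 m, τ = 205.8 × 0.5 = 102.9 N·m counterclockwise.
Net moment of the loads = 1669 N·m counterclockwise.
The upward force F acts at the left end, arm 5.2 m, giving F × 5.2 clockwise.
Balancing moments: F × 5.2 = 1669, giving F = 1669 / 5.2 = 321 N.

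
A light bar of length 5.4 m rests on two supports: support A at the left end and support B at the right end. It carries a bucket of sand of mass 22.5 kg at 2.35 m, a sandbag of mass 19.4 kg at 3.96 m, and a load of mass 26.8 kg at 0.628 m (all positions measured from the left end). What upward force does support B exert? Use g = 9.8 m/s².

R_B ≈ 266 N

Taking torques about support A:
Bucket of sand: 22.5 × 9.8 = 220.5 N down at 2.35 m → arm 2.35 m, τ = 220.5 × 2.35 = 518.2 N·m clockwise.
Sandbag: 19.4 × 9.8 = 190.1 N down at 3.96 m → arm 3.96 m, τ = 190.1 × 3.96 = 752.8 N·m clockwise.
Load: 26.8 × 9.8 = 262.6 N down at 0.628 m → arm 0.628 m, τ = 262.6 × 0.628 = 164.9 N·m clockwise.
Net load moment about support A = 1436 N·m clockwise.
Reaction R at support B is upward at 5.4 m, arm 5.4 m → moment R × 5.4 counterclockwise.
For rotational equilibrium, R × 5.4 = 1436, so R = 266 N.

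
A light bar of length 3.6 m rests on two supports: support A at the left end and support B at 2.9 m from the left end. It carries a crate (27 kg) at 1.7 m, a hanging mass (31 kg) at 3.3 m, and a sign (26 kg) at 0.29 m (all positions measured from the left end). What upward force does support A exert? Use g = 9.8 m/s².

Choose support B as the axis so its reaction then has zero moment arm.
Crate: 27 × 9.8 = 264.6 N down at 1.7 m → arm 1.2 m, τ = 264.6 × 1.2 = 317.5 N·m counterclockwise.
Hanging mass: 31 × 9.8 = 303.8 N down at 3.3 m → arm 0.4 m, τ = 303.8 × 0.4 = 121.5 N·m clockwise.
Sign: 26 × 9.8 = 254.8 N down at 0.29 m → arm 2.61 m, τ = 254.8 × 2.61 = 665 N·m counterclockwise.
Net load moment about support B = 861 N·m counterclockwise.
Reaction R at support A is upward at 0 m, arm 2.9 m → moment R × 2.9 clockwise.
Στ = 0 ⇒ R × 2.9 = 861 ⇒ R = 297 N.

R_A ≈ 297 N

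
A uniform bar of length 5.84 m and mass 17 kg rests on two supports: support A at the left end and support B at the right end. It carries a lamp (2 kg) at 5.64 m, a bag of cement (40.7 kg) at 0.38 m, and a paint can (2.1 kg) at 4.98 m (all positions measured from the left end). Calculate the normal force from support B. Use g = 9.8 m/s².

About support A:
Beam weight: 17 × 9.8 = 166.6 N down at 2.92 m → arm 2.92 m, τ = 166.6 × 2.92 = 486.5 N·m clockwise.
Lamp: 2 × 9.8 = 19.6 N down at 5.64 m → arm 5.64 m, τ = 19.6 × 5.64 = 110.5 N·m clockwise.
Bag of cement: 40.7 × 9.8 = 398.9 N down at 0.38 m → arm 0.38 m, τ = 398.9 × 0.38 = 151.6 N·m clockwise.
Paint can: 2.1 × 9.8 = 20.58 N down at 4.98 m → arm 4.98 m, τ = 20.58 × 4.98 = 102.5 N·m clockwise.
Net load moment about support A = 851.1 N·m clockwise.
Reaction R at support B is upward at 5.84 m, arm 5.84 m → moment R × 5.84 counterclockwise.
Balancing moments: R × 5.84 = 851.1, giving R = 146 N.

R_B ≈ 146 N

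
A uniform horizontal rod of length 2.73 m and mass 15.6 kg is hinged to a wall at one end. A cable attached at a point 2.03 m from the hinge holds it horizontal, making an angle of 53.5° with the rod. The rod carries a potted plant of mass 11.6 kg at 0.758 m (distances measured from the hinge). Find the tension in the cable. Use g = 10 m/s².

About the hinge:
Beam weight: 15.6 × 10 = 156 N down at 1.365 m → arm 1.365 m, τ = 156 × 1.365 = 212.9 N·m clockwise.
Potted plant: 11.6 × 10 = 116 N down at 0.758 m → arm 0.758 m, τ = 116 × 0.758 = 87.93 N·m clockwise.
Total clockwise load moment = 300.8 N·m.
The cable tension T acts at 2.03 m; only its component perpendicular to the rod, T sinθ, produces torque. sin 53.5° = 0.8039.
Στ = 0 ⇒ T × 2.03 × 0.8039 = 300.8 ⇒ T = 300.8 / 1.632 = 184 N.

T ≈ 184 N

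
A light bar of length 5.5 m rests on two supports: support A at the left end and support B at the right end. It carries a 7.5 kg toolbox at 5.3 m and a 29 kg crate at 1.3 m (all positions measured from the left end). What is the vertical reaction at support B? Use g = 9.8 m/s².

R_B ≈ 138 N

Take moments about support A.
Toolbox: 7.5 × 9.8 = 73.5 N down at 5.3 m → arm 5.3 m, τ = 73.5 × 5.3 = 389.6 N·m clockwise.
Crate: 29 × 9.8 = 284.2 N down at 1.3 m → arm 1.3 m, τ = 284.2 × 1.3 = 369.5 N·m clockwise.
Net load moment about support A = 759.1 N·m clockwise.
Reaction R at support B is upward at 5.5 m, arm 5.5 m → moment R × 5.5 counterclockwise.
Στ = 0 ⇒ R × 5.5 = 759.1 ⇒ R = 138 N.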